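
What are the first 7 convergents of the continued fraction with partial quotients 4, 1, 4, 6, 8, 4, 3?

Using the convergent recurrence p_i = a_i*p_{i-1} + p_{i-2}, q_i = a_i*q_{i-1} + q_{i-2} with p_{-2}=0, p_{-1}=1, q_{-2}=1, q_{-1}=0:
  i=0: a_0=4, p_0 = 4*1 + 0 = 4, q_0 = 4*0 + 1 = 1.
  i=1: a_1=1, p_1 = 1*4 + 1 = 5, q_1 = 1*1 + 0 = 1.
  i=2: a_2=4, p_2 = 4*5 + 4 = 24, q_2 = 4*1 + 1 = 5.
  i=3: a_3=6, p_3 = 6*24 + 5 = 149, q_3 = 6*5 + 1 = 31.
  i=4: a_4=8, p_4 = 8*149 + 24 = 1216, q_4 = 8*31 + 5 = 253.
  i=5: a_5=4, p_5 = 4*1216 + 149 = 5013, q_5 = 4*253 + 31 = 1043.
  i=6: a_6=3, p_6 = 3*5013 + 1216 = 16255, q_6 = 3*1043 + 253 = 3382.

4/1, 5/1, 24/5, 149/31, 1216/253, 5013/1043, 16255/3382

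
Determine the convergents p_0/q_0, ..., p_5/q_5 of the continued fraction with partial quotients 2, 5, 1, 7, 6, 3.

Using the convergent recurrence p_i = a_i*p_{i-1} + p_{i-2}, q_i = a_i*q_{i-1} + q_{i-2} with p_{-2}=0, p_{-1}=1, q_{-2}=1, q_{-1}=0:
  i=0: a_0=2, p_0 = 2*1 + 0 = 2, q_0 = 2*0 + 1 = 1.
  i=1: a_1=5, p_1 = 5*2 + 1 = 11, q_1 = 5*1 + 0 = 5.
  i=2: a_2=1, p_2 = 1*11 + 2 = 13, q_2 = 1*5 + 1 = 6.
  i=3: a_3=7, p_3 = 7*13 + 11 = 102, q_3 = 7*6 + 5 = 47.
  i=4: a_4=6, p_4 = 6*102 + 13 = 625, q_4 = 6*47 + 6 = 288.
  i=5: a_5=3, p_5 = 3*625 + 102 = 1977, q_5 = 3*288 + 47 = 911.

2/1, 11/5, 13/6, 102/47, 625/288, 1977/911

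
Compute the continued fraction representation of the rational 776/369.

[2; 9, 1, 2, 2, 5]

Run the Euclidean algorithm on 776 and 369; the successive quotients are the partial quotients a_0, a_1, ... (each step inverts the fractional part left over by the previous one):
  776 = 2*369 + 38, so a_0 = 2.
  369 = 9*38 + 27, so a_1 = 9.
  38 = 1*27 + 11, so a_2 = 1.
  27 = 2*11 + 5, so a_3 = 2.
  11 = 2*5 + 1, so a_4 = 2.
  5 = 5*1 + 0, so a_5 = 5.
The remainder reaches 0 after 6 divisions, so the expansion has 6 partial quotients, read off in order.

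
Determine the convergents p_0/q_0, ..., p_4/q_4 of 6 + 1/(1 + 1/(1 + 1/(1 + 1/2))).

6/1, 7/1, 13/2, 20/3, 53/8

Using the convergent recurrence p_i = a_i*p_{i-1} + p_{i-2}, q_i = a_i*q_{i-1} + q_{i-2} with p_{-2}=0, p_{-1}=1, q_{-2}=1, q_{-1}=0:
  i=0: a_0=6, p_0 = 6*1 + 0 = 6, q_0 = 6*0 + 1 = 1.
  i=1: a_1=1, p_1 = 1*6 + 1 = 7, q_1 = 1*1 + 0 = 1.
  i=2: a_2=1, p_2 = 1*7 + 6 = 13, q_2 = 1*1 + 1 = 2.
  i=3: a_3=1, p_3 = 1*13 + 7 = 20, q_3 = 1*2 + 1 = 3.
  i=4: a_4=2, p_4 = 2*20 + 13 = 53, q_4 = 2*3 + 2 = 8.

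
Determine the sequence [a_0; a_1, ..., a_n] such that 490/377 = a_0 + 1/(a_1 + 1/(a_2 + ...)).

Run the Euclidean algorithm on 490 and 377; the successive quotients are the partial quotients a_0, a_1, ... (each step inverts the fractional part left over by the previous one):
  490 = 1*377 + 113, so a_0 = 1.
  377 = 3*113 + 38, so a_1 = 3.
  113 = 2*38 + 37, so a_2 = 2.
  38 = 1*37 + 1, so a_3 = 1.
  37 = 37*1 + 0, so a_4 = 37.
The remainder reaches 0 after 5 divisions, so the expansion has 5 partial quotients, read off in order.

[1; 3, 2, 1, 37]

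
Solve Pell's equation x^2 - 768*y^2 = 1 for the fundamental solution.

(x, y) = (18817, 679)

First expand sqrt(768) as a continued fraction. With x_i = (sqrt(768) + m_i)/d_i and (m_0, d_0) = (0, 1): a_0 = floor(sqrt(768)) = 27, since 27^2 = 729 <= 768 < 784 = 28^2.
Iterate m_{i+1} = d_i*a_i - m_i, d_{i+1} = (768 - m_{i+1}^2)/d_i, a_{i+1} = floor((a_0 + m_{i+1})/d_{i+1}):
  m_1 = 1*27 - 0 = 27, d_1 = (768 - 27^2)/1 = 39/1 = 39, a_1 = floor((27 + 27)/39) = 1.
  m_2 = 39*1 - 27 = 12, d_2 = (768 - 12^2)/39 = 624/39 = 16, a_2 = floor((27 + 12)/16) = 2.
  m_3 = 16*2 - 12 = 20, d_3 = (768 - 20^2)/16 = 368/16 = 23, a_3 = floor((27 + 20)/23) = 2.
  m_4 = 23*2 - 20 = 26, d_4 = (768 - 26^2)/23 = 92/23 = 4, a_4 = floor((27 + 26)/4) = 13.
  m_5 = 4*13 - 26 = 26, d_5 = (768 - 26^2)/4 = 92/4 = 23, a_5 = floor((27 + 26)/23) = 2.
  m_6 = 23*2 - 26 = 20, d_6 = (768 - 20^2)/23 = 368/23 = 16, a_6 = floor((27 + 20)/16) = 2.
  m_7 = 16*2 - 20 = 12, d_7 = (768 - 12^2)/16 = 624/16 = 39, a_7 = floor((27 + 12)/39) = 1.
  m_8 = 39*1 - 12 = 27, d_8 = (768 - 27^2)/39 = 39/39 = 1, a_8 = floor((27 + 27)/1) = 54.
  m_9 = 1*54 - 27 = 27, d_9 = (768 - 27^2)/1 = 39/1 = 39: (m_9, d_9) = (m_1, d_1) = (27, 39), so from here the quotients repeat a_1, ..., a_8; the period length is 8.
So sqrt(768) = [27; (1, 2, 2, 13, 2, 2, 1, 54)] with period length k = 8.
k is even, so the fundamental solution of x^2 - 768y^2 = 1 is (p_{k-1}, q_{k-1}) = (p_7, q_7); compute convergents through index 7.
Convergents (p_i = a_i*p_{i-1} + p_{i-2}, q_i = a_i*q_{i-1} + q_{i-2} with p_{-2}=0, p_{-1}=1, q_{-2}=1, q_{-1}=0):
  i=0: a_0=27, p_0 = 27*1 + 0 = 27, q_0 = 27*0 + 1 = 1.
  i=1: a_1=1, p_1 = 1*27 + 1 = 28, q_1 = 1*1 + 0 = 1.
  i=2: a_2=2, p_2 = 2*28 + 27 = 83, q_2 = 2*1 + 1 = 3.
  i=3: a_3=2, p_3 = 2*83 + 28 = 194, q_3 = 2*3 + 1 = 7.
  i=4: a_4=13, p_4 = 13*194 + 83 = 2605, q_4 = 13*7 + 3 = 94.
  i=5: a_5=2, p_5 = 2*2605 + 194 = 5404, q_5 = 2*94 + 7 = 195.
  i=6: a_6=2, p_6 = 2*5404 + 2605 = 13413, q_6 = 2*195 + 94 = 484.
  i=7: a_7=1, p_7 = 1*13413 + 5404 = 18817, q_7 = 1*484 + 195 = 679.
Check: 18817^2 - 768*679^2 = 354079489 - 354079488 = 1, so (x, y) = (18817, 679) solves the equation, and by the theorem it is the least positive solution.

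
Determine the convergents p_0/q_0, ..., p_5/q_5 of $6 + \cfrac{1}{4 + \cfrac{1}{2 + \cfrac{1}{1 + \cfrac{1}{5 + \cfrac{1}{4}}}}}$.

Using the convergent recurrence p_i = a_i*p_{i-1} + p_{i-2}, q_i = a_i*q_{i-1} + q_{i-2} with p_{-2}=0, p_{-1}=1, q_{-2}=1, q_{-1}=0:
  i=0: a_0=6, p_0 = 6*1 + 0 = 6, q_0 = 6*0 + 1 = 1.
  i=1: a_1=4, p_1 = 4*6 + 1 = 25, q_1 = 4*1 + 0 = 4.
  i=2: a_2=2, p_2 = 2*25 + 6 = 56, q_2 = 2*4 + 1 = 9.
  i=3: a_3=1, p_3 = 1*56 + 25 = 81, q_3 = 1*9 + 4 = 13.
  i=4: a_4=5, p_4 = 5*81 + 56 = 461, q_4 = 5*13 + 9 = 74.
  i=5: a_5=4, p_5 = 4*461 + 81 = 1925, q_5 = 4*74 + 13 = 309.

6/1, 25/4, 56/9, 81/13, 461/74, 1925/309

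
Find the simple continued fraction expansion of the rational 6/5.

Run the Euclidean algorithm on 6 and 5; the successive quotients are the partial quotients a_0, a_1, ... (each step inverts the fractional part left over by the previous one):
  6 = 1*5 + 1, so a_0 = 1.
  5 = 5*1 + 0, so a_1 = 5.
The remainder reaches 0 after 2 divisions, so the expansion has 2 partial quotients, read off in order.

[1; 5]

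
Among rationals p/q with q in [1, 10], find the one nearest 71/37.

19/10

Expand x = 71/37 as a continued fraction with the Euclidean algorithm:
  71 = 1*37 + 34, so a_0 = 1.
  37 = 1*34 + 3, so a_1 = 1.
  34 = 11*3 + 1, so a_2 = 11.
  3 = 3*1 + 0, so a_3 = 3.
so x = [1; 1, 11, 3].
Convergents (p_i = a_i*p_{i-1} + p_{i-2}, q_i = a_i*q_{i-1} + q_{i-2} with p_{-2}=0, p_{-1}=1, q_{-2}=1, q_{-1}=0), until the denominator exceeds 10:
  i=0: a_0=1, p_0 = 1*1 + 0 = 1, q_0 = 1*0 + 1 = 1.
  i=1: a_1=1, p_1 = 1*1 + 1 = 2, q_1 = 1*1 + 0 = 1.
  i=2: a_2=11, p_2 = 11*2 + 1 = 23, q_2 = 11*1 + 1 = 12.
q_2 = 12 > 10, so the last convergent with denominator <= 10 is p_1/q_1 = 2/1.
The closest fraction with denominator <= 10 is either p_1/q_1 or the intermediate fraction (k*p_1 + p_0)/(k*q_1 + q_0) with the largest k >= 1 whose denominator stays <= 10; these approach x as k grows, and every other convergent or intermediate fraction in range is farther away.
Largest k: floor((10 - q_0)/q_1) = floor((10 - 1)/1) = 9.
That gives (9*2 + 1)/(9*1 + 1) = 19/10.
Compare the errors: |x - 2/1| = |71*1 - 2*37|/(37*1) = 3/37, and |x - 19/10| = |71*10 - 19*37|/(37*10) = 7/370.
Cross-multiplying, 7*37 = 259 < 1110 = 3*370, so 7/370 is smaller: the intermediate fraction 19/10 is closer to x than 2/1.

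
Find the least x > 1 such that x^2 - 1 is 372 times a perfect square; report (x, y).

(x, y) = (12151, 630)

First expand sqrt(372) as a continued fraction. With x_i = (sqrt(372) + m_i)/d_i and (m_0, d_0) = (0, 1): a_0 = floor(sqrt(372)) = 19, since 19^2 = 361 <= 372 < 400 = 20^2.
Iterate m_{i+1} = d_i*a_i - m_i, d_{i+1} = (372 - m_{i+1}^2)/d_i, a_{i+1} = floor((a_0 + m_{i+1})/d_{i+1}):
  m_1 = 1*19 - 0 = 19, d_1 = (372 - 19^2)/1 = 11/1 = 11, a_1 = floor((19 + 19)/11) = 3.
  m_2 = 11*3 - 19 = 14, d_2 = (372 - 14^2)/11 = 176/11 = 16, a_2 = floor((19 + 14)/16) = 2.
  m_3 = 16*2 - 14 = 18, d_3 = (372 - 18^2)/16 = 48/16 = 3, a_3 = floor((19 + 18)/3) = 12.
  m_4 = 3*12 - 18 = 18, d_4 = (372 - 18^2)/3 = 48/3 = 16, a_4 = floor((19 + 18)/16) = 2.
  m_5 = 16*2 - 18 = 14, d_5 = (372 - 14^2)/16 = 176/16 = 11, a_5 = floor((19 + 14)/11) = 3.
  m_6 = 11*3 - 14 = 19, d_6 = (372 - 19^2)/11 = 11/11 = 1, a_6 = floor((19 + 19)/1) = 38.
  m_7 = 1*38 - 19 = 19, d_7 = (372 - 19^2)/1 = 11/1 = 11: (m_7, d_7) = (m_1, d_1) = (19, 11), so from here the quotients repeat a_1, ..., a_6; the period length is 6.
So sqrt(372) = [19; (3, 2, 12, 2, 3, 38)] with period length k = 6.
k is even, so the fundamental solution of x^2 - 372y^2 = 1 is (p_{k-1}, q_{k-1}) = (p_5, q_5); compute convergents through index 5.
Convergents (p_i = a_i*p_{i-1} + p_{i-2}, q_i = a_i*q_{i-1} + q_{i-2} with p_{-2}=0, p_{-1}=1, q_{-2}=1, q_{-1}=0):
  i=0: a_0=19, p_0 = 19*1 + 0 = 19, q_0 = 19*0 + 1 = 1.
  i=1: a_1=3, p_1 = 3*19 + 1 = 58, q_1 = 3*1 + 0 = 3.
  i=2: a_2=2, p_2 = 2*58 + 19 = 135, q_2 = 2*3 + 1 = 7.
  i=3: a_3=12, p_3 = 12*135 + 58 = 1678, q_3 = 12*7 + 3 = 87.
  i=4: a_4=2, p_4 = 2*1678 + 135 = 3491, q_4 = 2*87 + 7 = 181.
  i=5: a_5=3, p_5 = 3*3491 + 1678 = 12151, q_5 = 3*181 + 87 = 630.
Check: 12151^2 - 372*630^2 = 147646801 - 147646800 = 1, so (x, y) = (12151, 630) solves the equation, and by the theorem it is the least positive solution.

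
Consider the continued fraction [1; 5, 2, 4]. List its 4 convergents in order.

Using the convergent recurrence p_i = a_i*p_{i-1} + p_{i-2}, q_i = a_i*q_{i-1} + q_{i-2} with p_{-2}=0, p_{-1}=1, q_{-2}=1, q_{-1}=0:
  i=0: a_0=1, p_0 = 1*1 + 0 = 1, q_0 = 1*0 + 1 = 1.
  i=1: a_1=5, p_1 = 5*1 + 1 = 6, q_1 = 5*1 + 0 = 5.
  i=2: a_2=2, p_2 = 2*6 + 1 = 13, q_2 = 2*5 + 1 = 11.
  i=3: a_3=4, p_3 = 4*13 + 6 = 58, q_3 = 4*11 + 5 = 49.

1/1, 6/5, 13/11, 58/49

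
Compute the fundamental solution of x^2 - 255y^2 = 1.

First expand sqrt(255) as a continued fraction. With x_i = (sqrt(255) + m_i)/d_i and (m_0, d_0) = (0, 1): a_0 = floor(sqrt(255)) = 15, since 15^2 = 225 <= 255 < 256 = 16^2.
Iterate m_{i+1} = d_i*a_i - m_i, d_{i+1} = (255 - m_{i+1}^2)/d_i, a_{i+1} = floor((a_0 + m_{i+1})/d_{i+1}):
  m_1 = 1*15 - 0 = 15, d_1 = (255 - 15^2)/1 = 30/1 = 30, a_1 = floor((15 + 15)/30) = 1.
  m_2 = 30*1 - 15 = 15, d_2 = (255 - 15^2)/30 = 30/30 = 1, a_2 = floor((15 + 15)/1) = 30.
  m_3 = 1*30 - 15 = 15, d_3 = (255 - 15^2)/1 = 30/1 = 30: (m_3, d_3) = (m_1, d_1) = (15, 30), so from here the quotients repeat a_1, a_2; the period length is 2.
So sqrt(255) = [15; (1, 30)] with period length k = 2.
k is even, so the fundamental solution of x^2 - 255y^2 = 1 is (p_{k-1}, q_{k-1}) = (p_1, q_1); compute convergents through index 1.
Convergents (p_i = a_i*p_{i-1} + p_{i-2}, q_i = a_i*q_{i-1} + q_{i-2} with p_{-2}=0, p_{-1}=1, q_{-2}=1, q_{-1}=0):
  i=0: a_0=15, p_0 = 15*1 + 0 = 15, q_0 = 15*0 + 1 = 1.
  i=1: a_1=1, p_1 = 1*15 + 1 = 16, q_1 = 1*1 + 0 = 1.
Check: 16^2 - 255*1^2 = 256 - 255 = 1, so (x, y) = (16, 1) solves the equation, and by the theorem it is the least positive solution.

(x, y) = (16, 1)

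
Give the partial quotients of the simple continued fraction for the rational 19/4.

[4; 1, 3]

Run the Euclidean algorithm on 19 and 4; the successive quotients are the partial quotients a_0, a_1, ... (each step inverts the fractional part left over by the previous one):
  19 = 4*4 + 3, so a_0 = 4.
  4 = 1*3 + 1, so a_1 = 1.
  3 = 3*1 + 0, so a_2 = 3.
The remainder reaches 0 after 3 divisions, so the expansion has 3 partial quotients, read off in order.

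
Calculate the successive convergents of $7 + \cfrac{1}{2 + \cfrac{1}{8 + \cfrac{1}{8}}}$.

7/1, 15/2, 127/17, 1031/138

Using the convergent recurrence p_i = a_i*p_{i-1} + p_{i-2}, q_i = a_i*q_{i-1} + q_{i-2} with p_{-2}=0, p_{-1}=1, q_{-2}=1, q_{-1}=0:
  i=0: a_0=7, p_0 = 7*1 + 0 = 7, q_0 = 7*0 + 1 = 1.
  i=1: a_1=2, p_1 = 2*7 + 1 = 15, q_1 = 2*1 + 0 = 2.
  i=2: a_2=8, p_2 = 8*15 + 7 = 127, q_2 = 8*2 + 1 = 17.
  i=3: a_3=8, p_3 = 8*127 + 15 = 1031, q_3 = 8*17 + 2 = 138.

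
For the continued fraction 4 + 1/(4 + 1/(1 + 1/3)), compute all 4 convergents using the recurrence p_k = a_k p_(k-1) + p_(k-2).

Using the convergent recurrence p_i = a_i*p_{i-1} + p_{i-2}, q_i = a_i*q_{i-1} + q_{i-2} with p_{-2}=0, p_{-1}=1, q_{-2}=1, q_{-1}=0:
  i=0: a_0=4, p_0 = 4*1 + 0 = 4, q_0 = 4*0 + 1 = 1.
  i=1: a_1=4, p_1 = 4*4 + 1 = 17, q_1 = 4*1 + 0 = 4.
  i=2: a_2=1, p_2 = 1*17 + 4 = 21, q_2 = 1*4 + 1 = 5.
  i=3: a_3=3, p_3 = 3*21 + 17 = 80, q_3 = 3*5 + 4 = 19.

4/1, 17/4, 21/5, 80/19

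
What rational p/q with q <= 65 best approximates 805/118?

307/45

Expand x = 805/118 as a continued fraction with the Euclidean algorithm:
  805 = 6*118 + 97, so a_0 = 6.
  118 = 1*97 + 21, so a_1 = 1.
  97 = 4*21 + 13, so a_2 = 4.
  21 = 1*13 + 8, so a_3 = 1.
  13 = 1*8 + 5, so a_4 = 1.
  8 = 1*5 + 3, so a_5 = 1.
  5 = 1*3 + 2, so a_6 = 1.
  3 = 1*2 + 1, so a_7 = 1.
  2 = 2*1 + 0, so a_8 = 2.
so x = [6; 1, 4, 1, 1, 1, 1, 1, 2].
Convergents (p_i = a_i*p_{i-1} + p_{i-2}, q_i = a_i*q_{i-1} + q_{i-2} with p_{-2}=0, p_{-1}=1, q_{-2}=1, q_{-1}=0), until the denominator exceeds 65:
  i=0: a_0=6, p_0 = 6*1 + 0 = 6, q_0 = 6*0 + 1 = 1.
  i=1: a_1=1, p_1 = 1*6 + 1 = 7, q_1 = 1*1 + 0 = 1.
  i=2: a_2=4, p_2 = 4*7 + 6 = 34, q_2 = 4*1 + 1 = 5.
  i=3: a_3=1, p_3 = 1*34 + 7 = 41, q_3 = 1*5 + 1 = 6.
  i=4: a_4=1, p_4 = 1*41 + 34 = 75, q_4 = 1*6 + 5 = 11.
  i=5: a_5=1, p_5 = 1*75 + 41 = 116, q_5 = 1*11 + 6 = 17.
  i=6: a_6=1, p_6 = 1*116 + 75 = 191, q_6 = 1*17 + 11 = 28.
  i=7: a_7=1, p_7 = 1*191 + 116 = 307, q_7 = 1*28 + 17 = 45.
  i=8: a_8=2, p_8 = 2*307 + 191 = 805, q_8 = 2*45 + 28 = 118.
q_8 = 118 > 65, so the last convergent with denominator <= 65 is p_7/q_7 = 307/45.
The closest fraction with denominator <= 65 is either p_7/q_7 or the intermediate fraction (k*p_7 + p_6)/(k*q_7 + q_6) with the largest k >= 1 whose denominator stays <= 65; these approach x as k grows, and every other convergent or intermediate fraction in range is farther away.
Largest k: floor((65 - q_6)/q_7) = floor((65 - 28)/45) = 0.
Since k = 0, no intermediate fraction beyond p_7/q_7 has denominator <= 65, so the convergent 307/45 is the closest (its error is |805*45 - 307*118|/(118*45) = 1/5310).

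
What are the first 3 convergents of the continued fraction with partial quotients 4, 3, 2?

4/1, 13/3, 30/7

Using the convergent recurrence p_i = a_i*p_{i-1} + p_{i-2}, q_i = a_i*q_{i-1} + q_{i-2} with p_{-2}=0, p_{-1}=1, q_{-2}=1, q_{-1}=0:
  i=0: a_0=4, p_0 = 4*1 + 0 = 4, q_0 = 4*0 + 1 = 1.
  i=1: a_1=3, p_1 = 3*4 + 1 = 13, q_1 = 3*1 + 0 = 3.
  i=2: a_2=2, p_2 = 2*13 + 4 = 30, q_2 = 2*3 + 1 = 7.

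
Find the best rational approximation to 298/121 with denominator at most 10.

Expand x = 298/121 as a continued fraction with the Euclidean algorithm:
  298 = 2*121 + 56, so a_0 = 2.
  121 = 2*56 + 9, so a_1 = 2.
  56 = 6*9 + 2, so a_2 = 6.
  9 = 4*2 + 1, so a_3 = 4.
  2 = 2*1 + 0, so a_4 = 2.
so x = [2; 2, 6, 4, 2].
Convergents (p_i = a_i*p_{i-1} + p_{i-2}, q_i = a_i*q_{i-1} + q_{i-2} with p_{-2}=0, p_{-1}=1, q_{-2}=1, q_{-1}=0), until the denominator exceeds 10:
  i=0: a_0=2, p_0 = 2*1 + 0 = 2, q_0 = 2*0 + 1 = 1.
  i=1: a_1=2, p_1 = 2*2 + 1 = 5, q_1 = 2*1 + 0 = 2.
  i=2: a_2=6, p_2 = 6*5 + 2 = 32, q_2 = 6*2 + 1 = 13.
q_2 = 13 > 10, so the last convergent with denominator <= 10 is p_1/q_1 = 5/2.
The closest fraction with denominator <= 10 is either p_1/q_1 or the intermediate fraction (k*p_1 + p_0)/(k*q_1 + q_0) with the largest k >= 1 whose denominator stays <= 10; these approach x as k grows, and every other convergent or intermediate fraction in range is farther away.
Largest k: floor((10 - q_0)/q_1) = floor((10 - 1)/2) = 4.
That gives (4*5 + 2)/(4*2 + 1) = 22/9.
Compare the errors: |x - 5/2| = |298*2 - 5*121|/(121*2) = 9/242, and |x - 22/9| = |298*9 - 22*121|/(121*9) = 20/1089.
Cross-multiplying, 20*242 = 4840 < 9801 = 9*1089, so 20/1089 is smaller: the intermediate fraction 22/9 is closer to x than 5/2.

22/9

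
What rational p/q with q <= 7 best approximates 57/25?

Expand x = 57/25 as a continued fraction with the Euclidean algorithm:
  57 = 2*25 + 7, so a_0 = 2.
  25 = 3*7 + 4, so a_1 = 3.
  7 = 1*4 + 3, so a_2 = 1.
  4 = 1*3 + 1, so a_3 = 1.
  3 = 3*1 + 0, so a_4 = 3.
so x = [2; 3, 1, 1, 3].
Convergents (p_i = a_i*p_{i-1} + p_{i-2}, q_i = a_i*q_{i-1} + q_{i-2} with p_{-2}=0, p_{-1}=1, q_{-2}=1, q_{-1}=0), until the denominator exceeds 7:
  i=0: a_0=2, p_0 = 2*1 + 0 = 2, q_0 = 2*0 + 1 = 1.
  i=1: a_1=3, p_1 = 3*2 + 1 = 7, q_1 = 3*1 + 0 = 3.
  i=2: a_2=1, p_2 = 1*7 + 2 = 9, q_2 = 1*3 + 1 = 4.
  i=3: a_3=1, p_3 = 1*9 + 7 = 16, q_3 = 1*4 + 3 = 7.
  i=4: a_4=3, p_4 = 3*16 + 9 = 57, q_4 = 3*7 + 4 = 25.
q_4 = 25 > 7, so the last convergent with denominator <= 7 is p_3/q_3 = 16/7.
The closest fraction with denominator <= 7 is either p_3/q_3 or the intermediate fraction (k*p_3 + p_2)/(k*q_3 + q_2) with the largest k >= 1 whose denominator stays <= 7; these approach x as k grows, and every other convergent or intermediate fraction in range is farther away.
Largest k: floor((7 - q_2)/q_3) = floor((7 - 4)/7) = 0.
Since k = 0, no intermediate fraction beyond p_3/q_3 has denominator <= 7, so the convergent 16/7 is the closest (its error is |57*7 - 16*25|/(25*7) = 1/175).

16/7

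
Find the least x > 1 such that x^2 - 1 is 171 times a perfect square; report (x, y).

First expand sqrt(171) as a continued fraction. With x_i = (sqrt(171) + m_i)/d_i and (m_0, d_0) = (0, 1): a_0 = floor(sqrt(171)) = 13, since 13^2 = 169 <= 171 < 196 = 14^2.
Iterate m_{i+1} = d_i*a_i - m_i, d_{i+1} = (171 - m_{i+1}^2)/d_i, a_{i+1} = floor((a_0 + m_{i+1})/d_{i+1}):
  m_1 = 1*13 - 0 = 13, d_1 = (171 - 13^2)/1 = 2/1 = 2, a_1 = floor((13 + 13)/2) = 13.
  m_2 = 2*13 - 13 = 13, d_2 = (171 - 13^2)/2 = 2/2 = 1, a_2 = floor((13 + 13)/1) = 26.
  m_3 = 1*26 - 13 = 13, d_3 = (171 - 13^2)/1 = 2/1 = 2: (m_3, d_3) = (m_1, d_1) = (13, 2), so from here the quotients repeat a_1, a_2; the period length is 2.
So sqrt(171) = [13; (13, 26)] with period length k = 2.
k is even, so the fundamental solution of x^2 - 171y^2 = 1 is (p_{k-1}, q_{k-1}) = (p_1, q_1); compute convergents through index 1.
Convergents (p_i = a_i*p_{i-1} + p_{i-2}, q_i = a_i*q_{i-1} + q_{i-2} with p_{-2}=0, p_{-1}=1, q_{-2}=1, q_{-1}=0):
  i=0: a_0=13, p_0 = 13*1 + 0 = 13, q_0 = 13*0 + 1 = 1.
  i=1: a_1=13, p_1 = 13*13 + 1 = 170, q_1 = 13*1 + 0 = 13.
Check: 170^2 - 171*13^2 = 28900 - 28899 = 1, so (x, y) = (170, 13) solves the equation, and by the theorem it is the least positive solution.

(x, y) = (170, 13)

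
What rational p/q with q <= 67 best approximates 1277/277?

Expand x = 1277/277 as a continued fraction with the Euclidean algorithm:
  1277 = 4*277 + 169, so a_0 = 4.
  277 = 1*169 + 108, so a_1 = 1.
  169 = 1*108 + 61, so a_2 = 1.
  108 = 1*61 + 47, so a_3 = 1.
  61 = 1*47 + 14, so a_4 = 1.
  47 = 3*14 + 5, so a_5 = 3.
  14 = 2*5 + 4, so a_6 = 2.
  5 = 1*4 + 1, so a_7 = 1.
  4 = 4*1 + 0, so a_8 = 4.
so x = [4; 1, 1, 1, 1, 3, 2, 1, 4].
Convergents (p_i = a_i*p_{i-1} + p_{i-2}, q_i = a_i*q_{i-1} + q_{i-2} with p_{-2}=0, p_{-1}=1, q_{-2}=1, q_{-1}=0), until the denominator exceeds 67:
  i=0: a_0=4, p_0 = 4*1 + 0 = 4, q_0 = 4*0 + 1 = 1.
  i=1: a_1=1, p_1 = 1*4 + 1 = 5, q_1 = 1*1 + 0 = 1.
  i=2: a_2=1, p_2 = 1*5 + 4 = 9, q_2 = 1*1 + 1 = 2.
  i=3: a_3=1, p_3 = 1*9 + 5 = 14, q_3 = 1*2 + 1 = 3.
  i=4: a_4=1, p_4 = 1*14 + 9 = 23, q_4 = 1*3 + 2 = 5.
  i=5: a_5=3, p_5 = 3*23 + 14 = 83, q_5 = 3*5 + 3 = 18.
  i=6: a_6=2, p_6 = 2*83 + 23 = 189, q_6 = 2*18 + 5 = 41.
  i=7: a_7=1, p_7 = 1*189 + 83 = 272, q_7 = 1*41 + 18 = 59.
  i=8: a_8=4, p_8 = 4*272 + 189 = 1277, q_8 = 4*59 + 41 = 277.
q_8 = 277 > 67, so the last convergent with denominator <= 67 is p_7/q_7 = 272/59.
The closest fraction with denominator <= 67 is either p_7/q_7 or the intermediate fraction (k*p_7 + p_6)/(k*q_7 + q_6) with the largest k >= 1 whose denominator stays <= 67; these approach x as k grows, and every other convergent or intermediate fraction in range is farther away.
Largest k: floor((67 - q_6)/q_7) = floor((67 - 41)/59) = 0.
Since k = 0, no intermediate fraction beyond p_7/q_7 has denominator <= 67, so the convergent 272/59 is the closest (its error is |1277*59 - 272*277|/(277*59) = 1/16343).

272/59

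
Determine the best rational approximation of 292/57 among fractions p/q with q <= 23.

41/8

Expand x = 292/57 as a continued fraction with the Euclidean algorithm:
  292 = 5*57 + 7, so a_0 = 5.
  57 = 8*7 + 1, so a_1 = 8.
  7 = 7*1 + 0, so a_2 = 7.
so x = [5; 8, 7].
Convergents (p_i = a_i*p_{i-1} + p_{i-2}, q_i = a_i*q_{i-1} + q_{i-2} with p_{-2}=0, p_{-1}=1, q_{-2}=1, q_{-1}=0), until the denominator exceeds 23:
  i=0: a_0=5, p_0 = 5*1 + 0 = 5, q_0 = 5*0 + 1 = 1.
  i=1: a_1=8, p_1 = 8*5 + 1 = 41, q_1 = 8*1 + 0 = 8.
  i=2: a_2=7, p_2 = 7*41 + 5 = 292, q_2 = 7*8 + 1 = 57.
q_2 = 57 > 23, so the last convergent with denominator <= 23 is p_1/q_1 = 41/8.
The closest fraction with denominator <= 23 is either p_1/q_1 or the intermediate fraction (k*p_1 + p_0)/(k*q_1 + q_0) with the largest k >= 1 whose denominator stays <= 23; these approach x as k grows, and every other convergent or intermediate fraction in range is farther away.
Largest k: floor((23 - q_0)/q_1) = floor((23 - 1)/8) = 2.
That gives (2*41 + 5)/(2*8 + 1) = 87/17.
Compare the errors: |x - 41/8| = |292*8 - 41*57|/(57*8) = 1/456, and |x - 87/17| = |292*17 - 87*57|/(57*17) = 5/969.
Cross-multiplying, 1*969 = 969 < 2280 = 5*456, so 1/456 is smaller: the convergent 41/8 is closer to x than 87/17.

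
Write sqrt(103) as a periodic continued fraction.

Write x_i = (sqrt(103) + m_i)/d_i with (m_0, d_0) = (0, 1). a_0 = floor(sqrt(103)) = 10, since 10^2 = 100 <= 103 < 121 = 11^2.
Iterate m_{i+1} = d_i*a_i - m_i, d_{i+1} = (103 - m_{i+1}^2)/d_i, a_{i+1} = floor((a_0 + m_{i+1})/d_{i+1}):
  m_1 = 1*10 - 0 = 10, d_1 = (103 - 10^2)/1 = 3/1 = 3, a_1 = floor((10 + 10)/3) = 6.
  m_2 = 3*6 - 10 = 8, d_2 = (103 - 8^2)/3 = 39/3 = 13, a_2 = floor((10 + 8)/13) = 1.
  m_3 = 13*1 - 8 = 5, d_3 = (103 - 5^2)/13 = 78/13 = 6, a_3 = floor((10 + 5)/6) = 2.
  m_4 = 6*2 - 5 = 7, d_4 = (103 - 7^2)/6 = 54/6 = 9, a_4 = floor((10 + 7)/9) = 1.
  m_5 = 9*1 - 7 = 2, d_5 = (103 - 2^2)/9 = 99/9 = 11, a_5 = floor((10 + 2)/11) = 1.
  m_6 = 11*1 - 2 = 9, d_6 = (103 - 9^2)/11 = 22/11 = 2, a_6 = floor((10 + 9)/2) = 9.
  m_7 = 2*9 - 9 = 9, d_7 = (103 - 9^2)/2 = 22/2 = 11, a_7 = floor((10 + 9)/11) = 1.
  m_8 = 11*1 - 9 = 2, d_8 = (103 - 2^2)/11 = 99/11 = 9, a_8 = floor((10 + 2)/9) = 1.
  m_9 = 9*1 - 2 = 7, d_9 = (103 - 7^2)/9 = 54/9 = 6, a_9 = floor((10 + 7)/6) = 2.
  m_10 = 6*2 - 7 = 5, d_10 = (103 - 5^2)/6 = 78/6 = 13, a_10 = floor((10 + 5)/13) = 1.
  m_11 = 13*1 - 5 = 8, d_11 = (103 - 8^2)/13 = 39/13 = 3, a_11 = floor((10 + 8)/3) = 6.
  m_12 = 3*6 - 8 = 10, d_12 = (103 - 10^2)/3 = 3/3 = 1, a_12 = floor((10 + 10)/1) = 20.
  m_13 = 1*20 - 10 = 10, d_13 = (103 - 10^2)/1 = 3/1 = 3: (m_13, d_13) = (m_1, d_1) = (10, 3), so from here the quotients repeat a_1, ..., a_12; the period length is 12.
Hence the expansion of sqrt(103) is a_0 = 10 followed by the repeating block 6, 1, 2, 1, 1, 9, 1, 1, 2, 1, 6, 20 (period 12).

[10; (6, 1, 2, 1, 1, 9, 1, 1, 2, 1, 6, 20)]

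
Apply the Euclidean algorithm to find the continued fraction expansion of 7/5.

Run the Euclidean algorithm on 7 and 5; the successive quotients are the partial quotients a_0, a_1, ... (each step inverts the fractional part left over by the previous one):
  7 = 1*5 + 2, so a_0 = 1.
  5 = 2*2 + 1, so a_1 = 2.
  2 = 2*1 + 0, so a_2 = 2.
The remainder reaches 0 after 3 divisions, so the expansion has 3 partial quotients, read off in order.

[1; 2, 2]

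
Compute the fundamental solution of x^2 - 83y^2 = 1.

(x, y) = (82, 9)

First expand sqrt(83) as a continued fraction. With x_i = (sqrt(83) + m_i)/d_i and (m_0, d_0) = (0, 1): a_0 = floor(sqrt(83)) = 9, since 9^2 = 81 <= 83 < 100 = 10^2.
Iterate m_{i+1} = d_i*a_i - m_i, d_{i+1} = (83 - m_{i+1}^2)/d_i, a_{i+1} = floor((a_0 + m_{i+1})/d_{i+1}):
  m_1 = 1*9 - 0 = 9, d_1 = (83 - 9^2)/1 = 2/1 = 2, a_1 = floor((9 + 9)/2) = 9.
  m_2 = 2*9 - 9 = 9, d_2 = (83 - 9^2)/2 = 2/2 = 1, a_2 = floor((9 + 9)/1) = 18.
  m_3 = 1*18 - 9 = 9, d_3 = (83 - 9^2)/1 = 2/1 = 2: (m_3, d_3) = (m_1, d_1) = (9, 2), so from here the quotients repeat a_1, a_2; the period length is 2.
So sqrt(83) = [9; (9, 18)] with period length k = 2.
k is even, so the fundamental solution of x^2 - 83y^2 = 1 is (p_{k-1}, q_{k-1}) = (p_1, q_1); compute convergents through index 1.
Convergents (p_i = a_i*p_{i-1} + p_{i-2}, q_i = a_i*q_{i-1} + q_{i-2} with p_{-2}=0, p_{-1}=1, q_{-2}=1, q_{-1}=0):
  i=0: a_0=9, p_0 = 9*1 + 0 = 9, q_0 = 9*0 + 1 = 1.
  i=1: a_1=9, p_1 = 9*9 + 1 = 82, q_1 = 9*1 + 0 = 9.
Check: 82^2 - 83*9^2 = 6724 - 6723 = 1, so (x, y) = (82, 9) solves the equation, and by the theorem it is the least positive solution.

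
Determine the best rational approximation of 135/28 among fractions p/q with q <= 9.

Expand x = 135/28 as a continued fraction with the Euclidean algorithm:
  135 = 4*28 + 23, so a_0 = 4.
  28 = 1*23 + 5, so a_1 = 1.
  23 = 4*5 + 3, so a_2 = 4.
  5 = 1*3 + 2, so a_3 = 1.
  3 = 1*2 + 1, so a_4 = 1.
  2 = 2*1 + 0, so a_5 = 2.
so x = [4; 1, 4, 1, 1, 2].
Convergents (p_i = a_i*p_{i-1} + p_{i-2}, q_i = a_i*q_{i-1} + q_{i-2} with p_{-2}=0, p_{-1}=1, q_{-2}=1, q_{-1}=0), until the denominator exceeds 9:
  i=0: a_0=4, p_0 = 4*1 + 0 = 4, q_0 = 4*0 + 1 = 1.
  i=1: a_1=1, p_1 = 1*4 + 1 = 5, q_1 = 1*1 + 0 = 1.
  i=2: a_2=4, p_2 = 4*5 + 4 = 24, q_2 = 4*1 + 1 = 5.
  i=3: a_3=1, p_3 = 1*24 + 5 = 29, q_3 = 1*5 + 1 = 6.
  i=4: a_4=1, p_4 = 1*29 + 24 = 53, q_4 = 1*6 + 5 = 11.
q_4 = 11 > 9, so the last convergent with denominator <= 9 is p_3/q_3 = 29/6.
The closest fraction with denominator <= 9 is either p_3/q_3 or the intermediate fraction (k*p_3 + p_2)/(k*q_3 + q_2) with the largest k >= 1 whose denominator stays <= 9; these approach x as k grows, and every other convergent or intermediate fraction in range is farther away.
Largest k: floor((9 - q_2)/q_3) = floor((9 - 5)/6) = 0.
Since k = 0, no intermediate fraction beyond p_3/q_3 has denominator <= 9, so the convergent 29/6 is the closest (its error is |135*6 - 29*28|/(28*6) = 2/168).

29/6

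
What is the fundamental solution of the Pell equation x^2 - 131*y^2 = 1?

(x, y) = (10610, 927)

First expand sqrt(131) as a continued fraction. With x_i = (sqrt(131) + m_i)/d_i and (m_0, d_0) = (0, 1): a_0 = floor(sqrt(131)) = 11, since 11^2 = 121 <= 131 < 144 = 12^2.
Iterate m_{i+1} = d_i*a_i - m_i, d_{i+1} = (131 - m_{i+1}^2)/d_i, a_{i+1} = floor((a_0 + m_{i+1})/d_{i+1}):
  m_1 = 1*11 - 0 = 11, d_1 = (131 - 11^2)/1 = 10/1 = 10, a_1 = floor((11 + 11)/10) = 2.
  m_2 = 10*2 - 11 = 9, d_2 = (131 - 9^2)/10 = 50/10 = 5, a_2 = floor((11 + 9)/5) = 4.
  m_3 = 5*4 - 9 = 11, d_3 = (131 - 11^2)/5 = 10/5 = 2, a_3 = floor((11 + 11)/2) = 11.
  m_4 = 2*11 - 11 = 11, d_4 = (131 - 11^2)/2 = 10/2 = 5, a_4 = floor((11 + 11)/5) = 4.
  m_5 = 5*4 - 11 = 9, d_5 = (131 - 9^2)/5 = 50/5 = 10, a_5 = floor((11 + 9)/10) = 2.
  m_6 = 10*2 - 9 = 11, d_6 = (131 - 11^2)/10 = 10/10 = 1, a_6 = floor((11 + 11)/1) = 22.
  m_7 = 1*22 - 11 = 11, d_7 = (131 - 11^2)/1 = 10/1 = 10: (m_7, d_7) = (m_1, d_1) = (11, 10), so from here the quotients repeat a_1, ..., a_6; the period length is 6.
So sqrt(131) = [11; (2, 4, 11, 4, 2, 22)] with period length k = 6.
k is even, so the fundamental solution of x^2 - 131y^2 = 1 is (p_{k-1}, q_{k-1}) = (p_5, q_5); compute convergents through index 5.
Convergents (p_i = a_i*p_{i-1} + p_{i-2}, q_i = a_i*q_{i-1} + q_{i-2} with p_{-2}=0, p_{-1}=1, q_{-2}=1, q_{-1}=0):
  i=0: a_0=11, p_0 = 11*1 + 0 = 11, q_0 = 11*0 + 1 = 1.
  i=1: a_1=2, p_1 = 2*11 + 1 = 23, q_1 = 2*1 + 0 = 2.
  i=2: a_2=4, p_2 = 4*23 + 11 = 103, q_2 = 4*2 + 1 = 9.
  i=3: a_3=11, p_3 = 11*103 + 23 = 1156, q_3 = 11*9 + 2 = 101.
  i=4: a_4=4, p_4 = 4*1156 + 103 = 4727, q_4 = 4*101 + 9 = 413.
  i=5: a_5=2, p_5 = 2*4727 + 1156 = 10610, q_5 = 2*413 + 101 = 927.
Check: 10610^2 - 131*927^2 = 112572100 - 112572099 = 1, so (x, y) = (10610, 927) solves the equation, and by the theorem it is the least positive solution.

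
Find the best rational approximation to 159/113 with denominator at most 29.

Expand x = 159/113 as a continued fraction with the Euclidean algorithm:
  159 = 1*113 + 46, so a_0 = 1.
  113 = 2*46 + 21, so a_1 = 2.
  46 = 2*21 + 4, so a_2 = 2.
  21 = 5*4 + 1, so a_3 = 5.
  4 = 4*1 + 0, so a_4 = 4.
so x = [1; 2, 2, 5, 4].
Convergents (p_i = a_i*p_{i-1} + p_{i-2}, q_i = a_i*q_{i-1} + q_{i-2} with p_{-2}=0, p_{-1}=1, q_{-2}=1, q_{-1}=0), until the denominator exceeds 29:
  i=0: a_0=1, p_0 = 1*1 + 0 = 1, q_0 = 1*0 + 1 = 1.
  i=1: a_1=2, p_1 = 2*1 + 1 = 3, q_1 = 2*1 + 0 = 2.
  i=2: a_2=2, p_2 = 2*3 + 1 = 7, q_2 = 2*2 + 1 = 5.
  i=3: a_3=5, p_3 = 5*7 + 3 = 38, q_3 = 5*5 + 2 = 27.
  i=4: a_4=4, p_4 = 4*38 + 7 = 159, q_4 = 4*27 + 5 = 113.
q_4 = 113 > 29, so the last convergent with denominator <= 29 is p_3/q_3 = 38/27.
The closest fraction with denominator <= 29 is either p_3/q_3 or the intermediate fraction (k*p_3 + p_2)/(k*q_3 + q_2) with the largest k >= 1 whose denominator stays <= 29; these approach x as k grows, and every other convergent or intermediate fraction in range is farther away.
Largest k: floor((29 - q_2)/q_3) = floor((29 - 5)/27) = 0.
Since k = 0, no intermediate fraction beyond p_3/q_3 has denominator <= 29, so the convergent 38/27 is the closest (its error is |159*27 - 38*113|/(113*27) = 1/3051).

38/27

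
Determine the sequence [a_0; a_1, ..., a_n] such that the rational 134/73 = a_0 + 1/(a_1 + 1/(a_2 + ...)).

Run the Euclidean algorithm on 134 and 73; the successive quotients are the partial quotients a_0, a_1, ... (each step inverts the fractional part left over by the previous one):
  134 = 1*73 + 61, so a_0 = 1.
  73 = 1*61 + 12, so a_1 = 1.
  61 = 5*12 + 1, so a_2 = 5.
  12 = 12*1 + 0, so a_3 = 12.
The remainder reaches 0 after 4 divisions, so the expansion has 4 partial quotients, read off in order.

[1; 1, 5, 12]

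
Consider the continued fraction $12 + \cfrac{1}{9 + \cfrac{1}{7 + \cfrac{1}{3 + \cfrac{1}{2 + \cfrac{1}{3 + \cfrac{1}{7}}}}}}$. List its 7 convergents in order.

12/1, 109/9, 775/64, 2434/201, 5643/466, 19363/1599, 141184/11659

Using the convergent recurrence p_i = a_i*p_{i-1} + p_{i-2}, q_i = a_i*q_{i-1} + q_{i-2} with p_{-2}=0, p_{-1}=1, q_{-2}=1, q_{-1}=0:
  i=0: a_0=12, p_0 = 12*1 + 0 = 12, q_0 = 12*0 + 1 = 1.
  i=1: a_1=9, p_1 = 9*12 + 1 = 109, q_1 = 9*1 + 0 = 9.
  i=2: a_2=7, p_2 = 7*109 + 12 = 775, q_2 = 7*9 + 1 = 64.
  i=3: a_3=3, p_3 = 3*775 + 109 = 2434, q_3 = 3*64 + 9 = 201.
  i=4: a_4=2, p_4 = 2*2434 + 775 = 5643, q_4 = 2*201 + 64 = 466.
  i=5: a_5=3, p_5 = 3*5643 + 2434 = 19363, q_5 = 3*466 + 201 = 1599.
  i=6: a_6=7, p_6 = 7*19363 + 5643 = 141184, q_6 = 7*1599 + 466 = 11659.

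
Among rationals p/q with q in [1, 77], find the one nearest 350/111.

227/72

Expand x = 350/111 as a continued fraction with the Euclidean algorithm:
  350 = 3*111 + 17, so a_0 = 3.
  111 = 6*17 + 9, so a_1 = 6.
  17 = 1*9 + 8, so a_2 = 1.
  9 = 1*8 + 1, so a_3 = 1.
  8 = 8*1 + 0, so a_4 = 8.
so x = [3; 6, 1, 1, 8].
Convergents (p_i = a_i*p_{i-1} + p_{i-2}, q_i = a_i*q_{i-1} + q_{i-2} with p_{-2}=0, p_{-1}=1, q_{-2}=1, q_{-1}=0), until the denominator exceeds 77:
  i=0: a_0=3, p_0 = 3*1 + 0 = 3, q_0 = 3*0 + 1 = 1.
  i=1: a_1=6, p_1 = 6*3 + 1 = 19, q_1 = 6*1 + 0 = 6.
  i=2: a_2=1, p_2 = 1*19 + 3 = 22, q_2 = 1*6 + 1 = 7.
  i=3: a_3=1, p_3 = 1*22 + 19 = 41, q_3 = 1*7 + 6 = 13.
  i=4: a_4=8, p_4 = 8*41 + 22 = 350, q_4 = 8*13 + 7 = 111.
q_4 = 111 > 77, so the last convergent with denominator <= 77 is p_3/q_3 = 41/13.
The closest fraction with denominator <= 77 is either p_3/q_3 or the intermediate fraction (k*p_3 + p_2)/(k*q_3 + q_2) with the largest k >= 1 whose denominator stays <= 77; these approach x as k grows, and every other convergent or intermediate fraction in range is farther away.
Largest k: floor((77 - q_2)/q_3) = floor((77 - 7)/13) = 5.
That gives (5*41 + 22)/(5*13 + 7) = 227/72.
Compare the errors: |x - 41/13| = |350*13 - 41*111|/(111*13) = 1/1443, and |x - 227/72| = |350*72 - 227*111|/(111*72) = 3/7992.
Cross-multiplying, 3*1443 = 4329 < 7992 = 1*7992, so 3/7992 is smaller: the intermediate fraction 227/72 is closer to x than 41/13.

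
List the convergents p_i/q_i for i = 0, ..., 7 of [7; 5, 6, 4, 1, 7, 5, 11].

7/1, 36/5, 223/31, 928/129, 1151/160, 8985/1249, 46076/6405, 515821/71704

Using the convergent recurrence p_i = a_i*p_{i-1} + p_{i-2}, q_i = a_i*q_{i-1} + q_{i-2} with p_{-2}=0, p_{-1}=1, q_{-2}=1, q_{-1}=0:
  i=0: a_0=7, p_0 = 7*1 + 0 = 7, q_0 = 7*0 + 1 = 1.
  i=1: a_1=5, p_1 = 5*7 + 1 = 36, q_1 = 5*1 + 0 = 5.
  i=2: a_2=6, p_2 = 6*36 + 7 = 223, q_2 = 6*5 + 1 = 31.
  i=3: a_3=4, p_3 = 4*223 + 36 = 928, q_3 = 4*31 + 5 = 129.
  i=4: a_4=1, p_4 = 1*928 + 223 = 1151, q_4 = 1*129 + 31 = 160.
  i=5: a_5=7, p_5 = 7*1151 + 928 = 8985, q_5 = 7*160 + 129 = 1249.
  i=6: a_6=5, p_6 = 5*8985 + 1151 = 46076, q_6 = 5*1249 + 160 = 6405.
  i=7: a_7=11, p_7 = 11*46076 + 8985 = 515821, q_7 = 11*6405 + 1249 = 71704.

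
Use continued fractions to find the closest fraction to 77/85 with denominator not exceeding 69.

48/53

Expand x = 77/85 as a continued fraction with the Euclidean algorithm:
  77 = 0*85 + 77, so a_0 = 0.
  85 = 1*77 + 8, so a_1 = 1.
  77 = 9*8 + 5, so a_2 = 9.
  8 = 1*5 + 3, so a_3 = 1.
  5 = 1*3 + 2, so a_4 = 1.
  3 = 1*2 + 1, so a_5 = 1.
  2 = 2*1 + 0, so a_6 = 2.
so x = [0; 1, 9, 1, 1, 1, 2].
Convergents (p_i = a_i*p_{i-1} + p_{i-2}, q_i = a_i*q_{i-1} + q_{i-2} with p_{-2}=0, p_{-1}=1, q_{-2}=1, q_{-1}=0), until the denominator exceeds 69:
  i=0: a_0=0, p_0 = 0*1 + 0 = 0, q_0 = 0*0 + 1 = 1.
  i=1: a_1=1, p_1 = 1*0 + 1 = 1, q_1 = 1*1 + 0 = 1.
  i=2: a_2=9, p_2 = 9*1 + 0 = 9, q_2 = 9*1 + 1 = 10.
  i=3: a_3=1, p_3 = 1*9 + 1 = 10, q_3 = 1*10 + 1 = 11.
  i=4: a_4=1, p_4 = 1*10 + 9 = 19, q_4 = 1*11 + 10 = 21.
  i=5: a_5=1, p_5 = 1*19 + 10 = 29, q_5 = 1*21 + 11 = 32.
  i=6: a_6=2, p_6 = 2*29 + 19 = 77, q_6 = 2*32 + 21 = 85.
q_6 = 85 > 69, so the last convergent with denominator <= 69 is p_5/q_5 = 29/32.
The closest fraction with denominator <= 69 is either p_5/q_5 or the intermediate fraction (k*p_5 + p_4)/(k*q_5 + q_4) with the largest k >= 1 whose denominator stays <= 69; these approach x as k grows, and every other convergent or intermediate fraction in range is farther away.
Largest k: floor((69 - q_4)/q_5) = floor((69 - 21)/32) = 1.
That gives (1*29 + 19)/(1*32 + 21) = 48/53.
Compare the errors: |x - 29/32| = |77*32 - 29*85|/(85*32) = 1/2720, and |x - 48/53| = |77*53 - 48*85|/(85*53) = 1/4505.
Cross-multiplying, 1*2720 = 2720 < 4505 = 1*4505, so 1/4505 is smaller: the intermediate fraction 48/53 is closer to x than 29/32.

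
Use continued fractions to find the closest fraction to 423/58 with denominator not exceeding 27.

Expand x = 423/58 as a continued fraction with the Euclidean algorithm:
  423 = 7*58 + 17, so a_0 = 7.
  58 = 3*17 + 7, so a_1 = 3.
  17 = 2*7 + 3, so a_2 = 2.
  7 = 2*3 + 1, so a_3 = 2.
  3 = 3*1 + 0, so a_4 = 3.
so x = [7; 3, 2, 2, 3].
Convergents (p_i = a_i*p_{i-1} + p_{i-2}, q_i = a_i*q_{i-1} + q_{i-2} with p_{-2}=0, p_{-1}=1, q_{-2}=1, q_{-1}=0), until the denominator exceeds 27:
  i=0: a_0=7, p_0 = 7*1 + 0 = 7, q_0 = 7*0 + 1 = 1.
  i=1: a_1=3, p_1 = 3*7 + 1 = 22, q_1 = 3*1 + 0 = 3.
  i=2: a_2=2, p_2 = 2*22 + 7 = 51, q_2 = 2*3 + 1 = 7.
  i=3: a_3=2, p_3 = 2*51 + 22 = 124, q_3 = 2*7 + 3 = 17.
  i=4: a_4=3, p_4 = 3*124 + 51 = 423, q_4 = 3*17 + 7 = 58.
q_4 = 58 > 27, so the last convergent with denominator <= 27 is p_3/q_3 = 124/17.
The closest fraction with denominator <= 27 is either p_3/q_3 or the intermediate fraction (k*p_3 + p_2)/(k*q_3 + q_2) with the largest k >= 1 whose denominator stays <= 27; these approach x as k grows, and every other convergent or intermediate fraction in range is farther away.
Largest k: floor((27 - q_2)/q_3) = floor((27 - 7)/17) = 1.
That gives (1*124 + 51)/(1*17 + 7) = 175/24.
Compare the errors: |x - 124/17| = |423*17 - 124*58|/(58*17) = 1/986, and |x - 175/24| = |423*24 - 175*58|/(58*24) = 2/1392.
Cross-multiplying, 1*1392 = 1392 < 1972 = 2*986, so 1/986 is smaller: the convergent 124/17 is closer to x than 175/24.

124/17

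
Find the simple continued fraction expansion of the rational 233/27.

Run the Euclidean algorithm on 233 and 27; the successive quotients are the partial quotients a_0, a_1, ... (each step inverts the fractional part left over by the previous one):
  233 = 8*27 + 17, so a_0 = 8.
  27 = 1*17 + 10, so a_1 = 1.
  17 = 1*10 + 7, so a_2 = 1.
  10 = 1*7 + 3, so a_3 = 1.
  7 = 2*3 + 1, so a_4 = 2.
  3 = 3*1 + 0, so a_5 = 3.
The remainder reaches 0 after 6 divisions, so the expansion has 6 partial quotients, read off in order.

[8; 1, 1, 1, 2, 3]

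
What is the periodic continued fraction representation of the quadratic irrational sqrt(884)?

Write x_i = (sqrt(884) + m_i)/d_i with (m_0, d_0) = (0, 1). a_0 = floor(sqrt(884)) = 29, since 29^2 = 841 <= 884 < 900 = 30^2.
Iterate m_{i+1} = d_i*a_i - m_i, d_{i+1} = (884 - m_{i+1}^2)/d_i, a_{i+1} = floor((a_0 + m_{i+1})/d_{i+1}):
  m_1 = 1*29 - 0 = 29, d_1 = (884 - 29^2)/1 = 43/1 = 43, a_1 = floor((29 + 29)/43) = 1.
  m_2 = 43*1 - 29 = 14, d_2 = (884 - 14^2)/43 = 688/43 = 16, a_2 = floor((29 + 14)/16) = 2.
  m_3 = 16*2 - 14 = 18, d_3 = (884 - 18^2)/16 = 560/16 = 35, a_3 = floor((29 + 18)/35) = 1.
  m_4 = 35*1 - 18 = 17, d_4 = (884 - 17^2)/35 = 595/35 = 17, a_4 = floor((29 + 17)/17) = 2.
  m_5 = 17*2 - 17 = 17, d_5 = (884 - 17^2)/17 = 595/17 = 35, a_5 = floor((29 + 17)/35) = 1.
  m_6 = 35*1 - 17 = 18, d_6 = (884 - 18^2)/35 = 560/35 = 16, a_6 = floor((29 + 18)/16) = 2.
  m_7 = 16*2 - 18 = 14, d_7 = (884 - 14^2)/16 = 688/16 = 43, a_7 = floor((29 + 14)/43) = 1.
  m_8 = 43*1 - 14 = 29, d_8 = (884 - 29^2)/43 = 43/43 = 1, a_8 = floor((29 + 29)/1) = 58.
  m_9 = 1*58 - 29 = 29, d_9 = (884 - 29^2)/1 = 43/1 = 43: (m_9, d_9) = (m_1, d_1) = (29, 43), so from here the quotients repeat a_1, ..., a_8; the period length is 8.
Hence the expansion of sqrt(884) is a_0 = 29 followed by the repeating block 1, 2, 1, 2, 1, 2, 1, 58 (period 8).

[29; (1, 2, 1, 2, 1, 2, 1, 58)]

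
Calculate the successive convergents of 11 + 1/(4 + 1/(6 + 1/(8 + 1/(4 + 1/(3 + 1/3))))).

11/1, 45/4, 281/25, 2293/204, 9453/841, 30652/2727, 101409/9022

Using the convergent recurrence p_i = a_i*p_{i-1} + p_{i-2}, q_i = a_i*q_{i-1} + q_{i-2} with p_{-2}=0, p_{-1}=1, q_{-2}=1, q_{-1}=0:
  i=0: a_0=11, p_0 = 11*1 + 0 = 11, q_0 = 11*0 + 1 = 1.
  i=1: a_1=4, p_1 = 4*11 + 1 = 45, q_1 = 4*1 + 0 = 4.
  i=2: a_2=6, p_2 = 6*45 + 11 = 281, q_2 = 6*4 + 1 = 25.
  i=3: a_3=8, p_3 = 8*281 + 45 = 2293, q_3 = 8*25 + 4 = 204.
  i=4: a_4=4, p_4 = 4*2293 + 281 = 9453, q_4 = 4*204 + 25 = 841.
  i=5: a_5=3, p_5 = 3*9453 + 2293 = 30652, q_5 = 3*841 + 204 = 2727.
  i=6: a_6=3, p_6 = 3*30652 + 9453 = 101409, q_6 = 3*2727 + 841 = 9022.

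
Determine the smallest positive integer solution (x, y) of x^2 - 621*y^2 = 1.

First expand sqrt(621) as a continued fraction. With x_i = (sqrt(621) + m_i)/d_i and (m_0, d_0) = (0, 1): a_0 = floor(sqrt(621)) = 24, since 24^2 = 576 <= 621 < 625 = 25^2.
Iterate m_{i+1} = d_i*a_i - m_i, d_{i+1} = (621 - m_{i+1}^2)/d_i, a_{i+1} = floor((a_0 + m_{i+1})/d_{i+1}):
  m_1 = 1*24 - 0 = 24, d_1 = (621 - 24^2)/1 = 45/1 = 45, a_1 = floor((24 + 24)/45) = 1.
  m_2 = 45*1 - 24 = 21, d_2 = (621 - 21^2)/45 = 180/45 = 4, a_2 = floor((24 + 21)/4) = 11.
  m_3 = 4*11 - 21 = 23, d_3 = (621 - 23^2)/4 = 92/4 = 23, a_3 = floor((24 + 23)/23) = 2.
  m_4 = 23*2 - 23 = 23, d_4 = (621 - 23^2)/23 = 92/23 = 4, a_4 = floor((24 + 23)/4) = 11.
  m_5 = 4*11 - 23 = 21, d_5 = (621 - 21^2)/4 = 180/4 = 45, a_5 = floor((24 + 21)/45) = 1.
  m_6 = 45*1 - 21 = 24, d_6 = (621 - 24^2)/45 = 45/45 = 1, a_6 = floor((24 + 24)/1) = 48.
  m_7 = 1*48 - 24 = 24, d_7 = (621 - 24^2)/1 = 45/1 = 45: (m_7, d_7) = (m_1, d_1) = (24, 45), so from here the quotients repeat a_1, ..., a_6; the period length is 6.
So sqrt(621) = [24; (1, 11, 2, 11, 1, 48)] with period length k = 6.
k is even, so the fundamental solution of x^2 - 621y^2 = 1 is (p_{k-1}, q_{k-1}) = (p_5, q_5); compute convergents through index 5.
Convergents (p_i = a_i*p_{i-1} + p_{i-2}, q_i = a_i*q_{i-1} + q_{i-2} with p_{-2}=0, p_{-1}=1, q_{-2}=1, q_{-1}=0):
  i=0: a_0=24, p_0 = 24*1 + 0 = 24, q_0 = 24*0 + 1 = 1.
  i=1: a_1=1, p_1 = 1*24 + 1 = 25, q_1 = 1*1 + 0 = 1.
  i=2: a_2=11, p_2 = 11*25 + 24 = 299, q_2 = 11*1 + 1 = 12.
  i=3: a_3=2, p_3 = 2*299 + 25 = 623, q_3 = 2*12 + 1 = 25.
  i=4: a_4=11, p_4 = 11*623 + 299 = 7152, q_4 = 11*25 + 12 = 287.
  i=5: a_5=1, p_5 = 1*7152 + 623 = 7775, q_5 = 1*287 + 25 = 312.
Check: 7775^2 - 621*312^2 = 60450625 - 60450624 = 1, so (x, y) = (7775, 312) solves the equation, and by the theorem it is the least positive solution.

(x, y) = (7775, 312)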